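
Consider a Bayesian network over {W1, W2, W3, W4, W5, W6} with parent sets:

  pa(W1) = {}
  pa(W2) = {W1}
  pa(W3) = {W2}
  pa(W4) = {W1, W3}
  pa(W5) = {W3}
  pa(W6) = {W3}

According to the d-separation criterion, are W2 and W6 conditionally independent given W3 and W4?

There are 2 undirected paths between W2 and W6; checking each against the conditioning set {W3, W4}:
Path 1: W2 → W3 → W6
  W3 is a chain here and W3 is conditioned on, so the path is blocked at W3.
Path 2: W2 ← W1 → W4 ← W3 → W6
  W3 is a fork here and W3 is conditioned on, so the path is blocked at W3.
Every path is blocked, so W2 and W6 are d-separated given {W3, W4}.

Yes — W2 and W6 are d-separated given {W3, W4}.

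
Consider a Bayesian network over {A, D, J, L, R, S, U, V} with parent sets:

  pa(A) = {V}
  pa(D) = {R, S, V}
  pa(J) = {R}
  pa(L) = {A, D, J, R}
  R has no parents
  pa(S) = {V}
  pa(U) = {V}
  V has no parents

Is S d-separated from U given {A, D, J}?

No — S and U are not d-separated given {A, D, J}.

We examine all 5 paths between S and U:
Path 1: S ← V → U
  V is a fork and V is not conditioned on — no node blocks this path, so it is active.
Path 2: S → D ← V → U
  D is a collider and D is conditioned on, which opens it; V is a fork and V is not conditioned on — no node blocks this path, so it is active.
Path 3: S → D ← R → J → L ← A ← V → U
  J is a chain here and J is conditioned on, so the path is blocked at J.
Path 4: S → D ← R → L ← A ← V → U
  L is a collider here and neither L nor any of its descendants is conditioned on, so the collider stays closed — the path is blocked at L.
Path 5: S → D → L ← A ← V → U
  D is a chain here and D is conditioned on, so the path is blocked at D.
Because an active path exists, S and U are not d-separated.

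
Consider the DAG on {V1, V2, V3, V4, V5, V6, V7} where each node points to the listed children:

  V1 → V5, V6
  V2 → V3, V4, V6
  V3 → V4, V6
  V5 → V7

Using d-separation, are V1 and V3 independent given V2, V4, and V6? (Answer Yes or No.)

No — V1 and V3 are not d-separated given {V2, V4, V6}.

We examine all 3 paths between V1 and V3:
Path 1: V1 → V6 ← V2 → V4 ← V3
  V2 is a fork here and V2 is conditioned on, so the path is blocked at V2.
Path 2: V1 → V6 ← V2 → V3
  V2 is a fork here and V2 is conditioned on, so the path is blocked at V2.
Path 3: V1 → V6 ← V3
  V6 is a collider and V6 is conditioned on, which opens it — no node blocks this path, so it is active.
Since the path V1 → V6 ← V3 is active, V1 and V3 are not d-separated given {V2, V4, V6}.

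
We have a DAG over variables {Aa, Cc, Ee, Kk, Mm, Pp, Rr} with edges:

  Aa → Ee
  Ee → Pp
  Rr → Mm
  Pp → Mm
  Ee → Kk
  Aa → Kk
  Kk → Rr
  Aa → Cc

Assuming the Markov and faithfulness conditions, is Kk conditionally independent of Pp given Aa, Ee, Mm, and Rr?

We examine all 3 paths between Kk and Pp:
  1. Kk ← Aa → Ee → Pp — Aa:fork[blocks]; Ee:chain[blocks] ⇒ blocked
  2. Kk → Rr → Mm ← Pp — Rr:chain[blocks]; Mm:collider[open] ⇒ blocked
  3. Kk ← Ee → Pp — Ee:fork[blocks] ⇒ blocked
All paths are blocked; Kk ⊥ Pp | {Aa, Ee, Mm, Rr} holds.

Yes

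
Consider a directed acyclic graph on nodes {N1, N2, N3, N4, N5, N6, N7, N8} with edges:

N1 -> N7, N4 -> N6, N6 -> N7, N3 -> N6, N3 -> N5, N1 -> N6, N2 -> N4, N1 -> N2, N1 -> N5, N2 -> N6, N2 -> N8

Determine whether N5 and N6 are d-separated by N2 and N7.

5 paths connect N5 and N6; each must be blocked for d-separation to hold:
  1. N5 ← N1 → N6 — N1:fork[open] ⇒ active
  2. N5 ← N1 → N2 → N4 → N6 — N1:fork[open]; N2:chain[blocks]; N4:chain[open] ⇒ blocked
  3. N5 ← N1 → N2 → N6 — N1:fork[open]; N2:chain[blocks] ⇒ blocked
  4. N5 ← N1 → N7 ← N6 — N1:fork[open]; N7:collider[open] ⇒ active
  5. N5 ← N3 → N6 — N3:fork[open] ⇒ active
Since the path N5 ← N1 → N6 is active, N5 and N6 are not d-separated given {N2, N7}.

No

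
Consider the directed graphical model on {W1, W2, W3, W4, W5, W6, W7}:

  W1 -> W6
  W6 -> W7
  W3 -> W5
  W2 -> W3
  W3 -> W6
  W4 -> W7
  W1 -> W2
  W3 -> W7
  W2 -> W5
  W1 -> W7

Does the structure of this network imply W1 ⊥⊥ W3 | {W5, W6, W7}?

6 paths connect W1 and W3; each must be blocked for d-separation to hold:
Path 1: W1 → W7 ← W3
  W7 is a collider and W7 is conditioned on, which opens it — no node blocks this path, so it is active.
Path 2: W1 → W7 ← W6 ← W3
  W6 is a chain here and W6 is conditioned on, so the path is blocked at W6.
Path 3: W1 → W2 → W3
  W2 is a chain and W2 is not conditioned on — no node blocks this path, so it is active.
Path 4: W1 → W2 → W5 ← W3
  W2 is a chain and W2 is not conditioned on; W5 is a collider and W5 is conditioned on, which opens it — no node blocks this path, so it is active.
Path 5: W1 → W6 ← W3
  W6 is a collider and W6 is conditioned on, which opens it — no node blocks this path, so it is active.
Path 6: W1 → W6 → W7 ← W3
  W6 is a chain here and W6 is conditioned on, so the path is blocked at W6.
At least one path is unblocked, so d-separation fails.

No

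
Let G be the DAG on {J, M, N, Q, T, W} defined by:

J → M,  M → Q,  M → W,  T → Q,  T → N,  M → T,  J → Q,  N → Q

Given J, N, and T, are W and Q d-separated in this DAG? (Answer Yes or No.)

No — W and Q are not d-separated given {J, N, T}.

There are 4 undirected paths between W and Q; checking each against the conditioning set {J, N, T}:
Path 1: W ← M → T → Q
  T is a chain here and T is conditioned on, so the path is blocked at T.
Path 2: W ← M → T → N → Q
  T is a chain here and T is conditioned on, so the path is blocked at T.
Path 3: W ← M ← J → Q
  J is a fork here and J is conditioned on, so the path is blocked at J.
Path 4: W ← M → Q
  M is a fork and M is not conditioned on — no node blocks this path, so it is active.
Since the path W ← M → Q is active, W and Q are not d-separated given {J, N, T}.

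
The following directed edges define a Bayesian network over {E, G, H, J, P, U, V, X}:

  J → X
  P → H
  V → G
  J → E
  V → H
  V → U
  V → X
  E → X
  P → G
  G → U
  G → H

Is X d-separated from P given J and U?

Enumerating the 6 paths from X to P and testing each for blocking by {J, U}:
Path 1: X ← V → U ← G → H ← P
  H is a collider here and neither H nor any of its descendants is conditioned on, so the collider stays closed — the path is blocked at H.
Path 2: X ← V → U ← G ← P
  V is a fork and V is not conditioned on; U is a collider and U is conditioned on, which opens it; G is a chain and G is not conditioned on — no node blocks this path, so it is active.
Path 3: X ← V → H ← P
  H is a collider here and neither H nor any of its descendants is conditioned on, so the collider stays closed — the path is blocked at H.
Path 4: X ← V → H ← G ← P
  H is a collider here and neither H nor any of its descendants is conditioned on, so the collider stays closed — the path is blocked at H.
Path 5: X ← V → G → H ← P
  H is a collider here and neither H nor any of its descendants is conditioned on, so the collider stays closed — the path is blocked at H.
Path 6: X ← V → G ← P
  V is a fork and V is not conditioned on; G is a collider and its descendant U is conditioned on, which opens it — no node blocks this path, so it is active.
Because an active path exists, X and P are not d-separated.

No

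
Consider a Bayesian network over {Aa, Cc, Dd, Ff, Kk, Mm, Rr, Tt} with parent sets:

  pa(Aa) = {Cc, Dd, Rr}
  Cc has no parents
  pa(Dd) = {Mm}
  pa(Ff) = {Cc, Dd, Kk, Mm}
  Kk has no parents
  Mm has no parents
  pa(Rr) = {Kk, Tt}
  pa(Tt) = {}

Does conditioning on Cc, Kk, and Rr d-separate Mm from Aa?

There are 6 undirected paths between Mm and Aa; checking each against the conditioning set {Cc, Kk, Rr}:
Path 1: Mm → Dd → Ff ← Cc → Aa
  Ff is a collider here and neither Ff nor any of its descendants is conditioned on, so the collider stays closed — the path is blocked at Ff.
Path 2: Mm → Dd → Ff ← Kk → Rr → Aa
  Ff is a collider here and neither Ff nor any of its descendants is conditioned on, so the collider stays closed — the path is blocked at Ff.
Path 3: Mm → Dd → Aa
  Dd is a chain and Dd is not conditioned on — no node blocks this path, so it is active.
Path 4: Mm → Ff ← Cc → Aa
  Ff is a collider here and neither Ff nor any of its descendants is conditioned on, so the collider stays closed — the path is blocked at Ff.
Path 5: Mm → Ff ← Kk → Rr → Aa
  Ff is a collider here and neither Ff nor any of its descendants is conditioned on, so the collider stays closed — the path is blocked at Ff.
Path 6: Mm → Ff ← Dd → Aa
  Ff is a collider here and neither Ff nor any of its descendants is conditioned on, so the collider stays closed — the path is blocked at Ff.
Because an active path exists, Mm and Aa are not d-separated.

No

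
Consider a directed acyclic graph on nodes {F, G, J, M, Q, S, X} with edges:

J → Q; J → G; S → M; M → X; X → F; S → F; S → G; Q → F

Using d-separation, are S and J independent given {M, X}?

Yes — S and J are d-separated given {M, X}.

We examine all 3 paths between S and J:
Path 1: S → G ← J
  G is a collider here and neither G nor any of its descendants is conditioned on, so the collider stays closed — the path is blocked at G.
Path 2: S → M → X → F ← Q ← J
  M is a chain here and M is conditioned on, so the path is blocked at M.
Path 3: S → F ← Q ← J
  F is a collider here and neither F nor any of its descendants is conditioned on, so the collider stays closed — the path is blocked at F.
Since every path is blocked, d-separation holds.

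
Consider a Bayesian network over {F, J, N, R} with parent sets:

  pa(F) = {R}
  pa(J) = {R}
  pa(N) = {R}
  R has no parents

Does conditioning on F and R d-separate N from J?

Only one path connects N and J:
Path 1: N ← R → J
  R is a fork here and R is conditioned on, so the path is blocked at R.
Every path is blocked, so N and J are d-separated given {F, R}.

Yes — N and J are d-separated given {F, R}.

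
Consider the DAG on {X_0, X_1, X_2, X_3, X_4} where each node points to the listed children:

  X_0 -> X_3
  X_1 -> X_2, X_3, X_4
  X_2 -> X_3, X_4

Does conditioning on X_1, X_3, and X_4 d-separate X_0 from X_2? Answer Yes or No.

No

Enumerating the 3 paths from X_0 to X_2 and testing each for blocking by {X_1, X_3, X_4}:
Path 1: X_0 → X_3 ← X_2
  X_3 is a collider and X_3 is conditioned on, which opens it — no node blocks this path, so it is active.
Path 2: X_0 → X_3 ← X_1 → X_2
  X_1 is a fork here and X_1 is conditioned on, so the path is blocked at X_1.
Path 3: X_0 → X_3 ← X_1 → X_4 ← X_2
  X_1 is a fork here and X_1 is conditioned on, so the path is blocked at X_1.
Since the path X_0 → X_3 ← X_2 is active, X_0 and X_2 are not d-separated given {X_1, X_3, X_4}.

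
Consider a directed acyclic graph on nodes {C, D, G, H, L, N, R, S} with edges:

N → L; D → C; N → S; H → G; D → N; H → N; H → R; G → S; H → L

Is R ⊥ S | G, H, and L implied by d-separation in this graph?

Yes

We examine all 3 paths between R and S:
  1. R ← H → G → S — H:fork[blocks]; G:chain[blocks] ⇒ blocked
  2. R ← H → N → S — H:fork[blocks]; N:chain[open] ⇒ blocked
  3. R ← H → L ← N → S — H:fork[blocks]; L:collider[open]; N:fork[open] ⇒ blocked
Every path is blocked, so R and S are d-separated given {G, H, L}.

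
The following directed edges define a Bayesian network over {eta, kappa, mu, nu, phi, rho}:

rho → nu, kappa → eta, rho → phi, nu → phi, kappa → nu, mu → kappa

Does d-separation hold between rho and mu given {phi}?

Enumerating the 2 paths from rho to mu and testing each for blocking by {phi}:
  1. rho → nu ← kappa ← mu — nu:collider[open]; kappa:chain[open] ⇒ active
  2. rho → phi ← nu ← kappa ← mu — phi:collider[open]; nu:chain[open]; kappa:chain[open] ⇒ active
Since the path rho → nu ← kappa ← mu is active, rho and mu are not d-separated given {phi}.

No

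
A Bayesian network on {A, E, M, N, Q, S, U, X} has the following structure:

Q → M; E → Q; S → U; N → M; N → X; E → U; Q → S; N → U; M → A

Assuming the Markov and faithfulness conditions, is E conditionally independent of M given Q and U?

No

4 paths connect E and M; each must be blocked for d-separation to hold:
Path 1: E → Q → S → U ← N → M
  Q is a chain here and Q is conditioned on, so the path is blocked at Q.
Path 2: E → Q → M
  Q is a chain here and Q is conditioned on, so the path is blocked at Q.
Path 3: E → U ← N → M
  U is a collider and U is conditioned on, which opens it; N is a fork and N is not conditioned on — no node blocks this path, so it is active.
Path 4: E → U ← S ← Q → M
  Q is a fork here and Q is conditioned on, so the path is blocked at Q.
Since the path E → U ← N → M is active, E and M are not d-separated given {Q, U}.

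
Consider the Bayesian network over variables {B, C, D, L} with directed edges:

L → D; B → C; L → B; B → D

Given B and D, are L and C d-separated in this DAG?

2 paths connect L and C; each must be blocked for d-separation to hold:
Path 1: L → D ← B → C
  B is a fork here and B is conditioned on, so the path is blocked at B.
Path 2: L → B → C
  B is a chain here and B is conditioned on, so the path is blocked at B.
Since every path is blocked, d-separation holds.

Yes — L and C are d-separated given {B, D}.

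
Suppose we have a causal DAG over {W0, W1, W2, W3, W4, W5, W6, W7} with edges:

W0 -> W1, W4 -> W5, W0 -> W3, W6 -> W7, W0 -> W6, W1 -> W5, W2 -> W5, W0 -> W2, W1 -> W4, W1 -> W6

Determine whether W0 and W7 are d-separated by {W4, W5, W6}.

Yes — W0 and W7 are d-separated given {W4, W5, W6}.

There are 4 undirected paths between W0 and W7; checking each against the conditioning set {W4, W5, W6}:
Path 1: W0 → W2 → W5 ← W4 ← W1 → W6 → W7
  W4 is a chain here and W4 is conditioned on, so the path is blocked at W4.
Path 2: W0 → W2 → W5 ← W1 → W6 → W7
  W6 is a chain here and W6 is conditioned on, so the path is blocked at W6.
Path 3: W0 → W6 → W7
  W6 is a chain here and W6 is conditioned on, so the path is blocked at W6.
Path 4: W0 → W1 → W6 → W7
  W6 is a chain here and W6 is conditioned on, so the path is blocked at W6.
All paths are blocked; W0 ⊥ W7 | {W4, W5, W6} holds.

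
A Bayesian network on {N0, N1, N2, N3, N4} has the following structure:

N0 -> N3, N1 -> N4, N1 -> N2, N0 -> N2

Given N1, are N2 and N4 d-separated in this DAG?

Yes

There is one path between N2 and N4:
Path 1: N2 ← N1 → N4
  N1 is a fork here and N1 is conditioned on, so the path is blocked at N1.
Since every path is blocked, d-separation holds.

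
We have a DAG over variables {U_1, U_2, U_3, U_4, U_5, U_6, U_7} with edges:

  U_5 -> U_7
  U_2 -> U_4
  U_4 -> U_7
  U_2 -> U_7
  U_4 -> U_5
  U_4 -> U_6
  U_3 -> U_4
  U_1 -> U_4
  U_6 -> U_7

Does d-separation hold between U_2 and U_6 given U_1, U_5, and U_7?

No — U_2 and U_6 are not d-separated given {U_1, U_5, U_7}.

We examine all 6 paths between U_2 and U_6:
Path 1: U_2 → U_7 ← U_6
  U_7 is a collider and U_7 is conditioned on, which opens it — no node blocks this path, so it is active.
Path 2: U_2 → U_7 ← U_4 → U_6
  U_7 is a collider and U_7 is conditioned on, which opens it; U_4 is a fork and U_4 is not conditioned on — no node blocks this path, so it is active.
Path 3: U_2 → U_7 ← U_5 ← U_4 → U_6
  U_5 is a chain here and U_5 is conditioned on, so the path is blocked at U_5.
Path 4: U_2 → U_4 → U_6
  U_4 is a chain and U_4 is not conditioned on — no node blocks this path, so it is active.
Path 5: U_2 → U_4 → U_7 ← U_6
  U_4 is a chain and U_4 is not conditioned on; U_7 is a collider and U_7 is conditioned on, which opens it — no node blocks this path, so it is active.
Path 6: U_2 → U_4 → U_5 → U_7 ← U_6
  U_5 is a chain here and U_5 is conditioned on, so the path is blocked at U_5.
Because an active path exists, U_2 and U_6 are not d-separated.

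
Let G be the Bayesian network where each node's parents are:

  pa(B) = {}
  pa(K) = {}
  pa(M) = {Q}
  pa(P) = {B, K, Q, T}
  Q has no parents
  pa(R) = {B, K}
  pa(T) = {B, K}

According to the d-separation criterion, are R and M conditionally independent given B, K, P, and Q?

Yes — R and M are d-separated given {B, K, P, Q}.

6 paths connect R and M; each must be blocked for d-separation to hold:
  1. R ← K → P ← Q → M — K:fork[blocks]; P:collider[open]; Q:fork[blocks] ⇒ blocked
  2. R ← K → T → P ← Q → M — K:fork[blocks]; T:chain[open]; P:collider[open]; Q:fork[blocks] ⇒ blocked
  3. R ← K → T ← B → P ← Q → M — K:fork[blocks]; T:collider[open]; B:fork[blocks]; P:collider[open]; Q:fork[blocks] ⇒ blocked
  4. R ← B → P ← Q → M — B:fork[blocks]; P:collider[open]; Q:fork[blocks] ⇒ blocked
  5. R ← B → T → P ← Q → M — B:fork[blocks]; T:chain[open]; P:collider[open]; Q:fork[blocks] ⇒ blocked
  6. R ← B → T ← K → P ← Q → M — B:fork[blocks]; T:collider[open]; K:fork[blocks]; P:collider[open]; Q:fork[blocks] ⇒ blocked
Since every path is blocked, d-separation holds.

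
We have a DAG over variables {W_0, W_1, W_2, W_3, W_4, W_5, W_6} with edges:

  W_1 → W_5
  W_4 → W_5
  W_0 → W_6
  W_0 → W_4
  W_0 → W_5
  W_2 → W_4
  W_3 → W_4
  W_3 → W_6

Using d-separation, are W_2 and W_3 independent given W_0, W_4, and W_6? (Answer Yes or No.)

No — W_2 and W_3 are not d-separated given {W_0, W_4, W_6}.

Enumerating the 3 paths from W_2 to W_3 and testing each for blocking by {W_0, W_4, W_6}:
Path 1: W_2 → W_4 ← W_3
  W_4 is a collider and W_4 is conditioned on, which opens it — no node blocks this path, so it is active.
Path 2: W_2 → W_4 ← W_0 → W_6 ← W_3
  W_0 is a fork here and W_0 is conditioned on, so the path is blocked at W_0.
Path 3: W_2 → W_4 → W_5 ← W_0 → W_6 ← W_3
  W_4 is a chain here and W_4 is conditioned on, so the path is blocked at W_4.
Since the path W_2 → W_4 ← W_3 is active, W_2 and W_3 are not d-separated given {W_0, W_4, W_6}.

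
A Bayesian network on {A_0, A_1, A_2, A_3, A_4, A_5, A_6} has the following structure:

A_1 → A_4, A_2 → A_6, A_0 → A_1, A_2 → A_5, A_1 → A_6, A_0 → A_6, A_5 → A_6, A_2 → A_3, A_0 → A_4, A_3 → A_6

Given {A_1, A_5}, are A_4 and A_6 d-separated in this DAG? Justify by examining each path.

Enumerating the 4 paths from A_4 to A_6 and testing each for blocking by {A_1, A_5}:
Path 1: A_4 ← A_1 ← A_0 → A_6
  A_1 is a chain here and A_1 is conditioned on, so the path is blocked at A_1.
Path 2: A_4 ← A_1 → A_6
  A_1 is a fork here and A_1 is conditioned on, so the path is blocked at A_1.
Path 3: A_4 ← A_0 → A_1 → A_6
  A_1 is a chain here and A_1 is conditioned on, so the path is blocked at A_1.
Path 4: A_4 ← A_0 → A_6
  A_0 is a fork and A_0 is not conditioned on — no node blocks this path, so it is active.
Since the path A_4 ← A_0 → A_6 is active, A_4 and A_6 are not d-separated given {A_1, A_5}.

No — A_4 and A_6 are not d-separated given {A_1, A_5}.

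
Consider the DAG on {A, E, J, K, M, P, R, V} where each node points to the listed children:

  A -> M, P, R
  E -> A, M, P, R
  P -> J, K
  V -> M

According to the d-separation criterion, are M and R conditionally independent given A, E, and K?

We examine all 6 paths between M and R:
Path 1: M ← A → R
  A is a fork here and A is conditioned on, so the path is blocked at A.
Path 2: M ← A → P ← E → R
  A is a fork here and A is conditioned on, so the path is blocked at A.
Path 3: M ← A ← E → R
  A is a chain here and A is conditioned on, so the path is blocked at A.
Path 4: M ← E → R
  E is a fork here and E is conditioned on, so the path is blocked at E.
Path 5: M ← E → P ← A → R
  E is a fork here and E is conditioned on, so the path is blocked at E.
Path 6: M ← E → A → R
  E is a fork here and E is conditioned on, so the path is blocked at E.
Since every path is blocked, d-separation holds.

Yes — M and R are d-separated given {A, E, K}.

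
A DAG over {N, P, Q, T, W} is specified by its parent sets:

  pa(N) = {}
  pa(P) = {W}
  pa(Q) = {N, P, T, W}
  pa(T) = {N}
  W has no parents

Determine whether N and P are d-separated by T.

Yes — N and P are d-separated given {T}.

4 paths connect N and P; each must be blocked for d-separation to hold:
Path 1: N → T → Q ← P
  T is a chain here and T is conditioned on, so the path is blocked at T.
Path 2: N → T → Q ← W → P
  T is a chain here and T is conditioned on, so the path is blocked at T.
Path 3: N → Q ← P
  Q is a collider here and neither Q nor any of its descendants is conditioned on, so the collider stays closed — the path is blocked at Q.
Path 4: N → Q ← W → P
  Q is a collider here and neither Q nor any of its descendants is conditioned on, so the collider stays closed — the path is blocked at Q.
All paths are blocked; N ⊥ P | {T} holds.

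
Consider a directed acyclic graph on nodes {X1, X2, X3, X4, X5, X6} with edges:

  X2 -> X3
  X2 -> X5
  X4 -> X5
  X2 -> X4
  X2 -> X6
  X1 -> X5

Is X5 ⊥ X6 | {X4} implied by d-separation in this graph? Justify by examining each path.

We examine all 2 paths between X5 and X6:
  1. X5 ← X4 ← X2 → X6 — X4:chain[blocks]; X2:fork[open] ⇒ blocked
  2. X5 ← X2 → X6 — X2:fork[open] ⇒ active
Because an active path exists, X5 and X6 are not d-separated.

No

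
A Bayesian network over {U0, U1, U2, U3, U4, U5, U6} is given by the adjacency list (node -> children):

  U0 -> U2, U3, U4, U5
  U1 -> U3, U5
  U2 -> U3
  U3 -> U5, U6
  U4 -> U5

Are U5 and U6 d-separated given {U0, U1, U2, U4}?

6 paths connect U5 and U6; each must be blocked for d-separation to hold:
  1. U5 ← U3 → U6 — U3:fork[open] ⇒ active
  2. U5 ← U0 → U2 → U3 → U6 — U0:fork[blocks]; U2:chain[blocks]; U3:chain[open] ⇒ blocked
  3. U5 ← U0 → U3 → U6 — U0:fork[blocks]; U3:chain[open] ⇒ blocked
  4. U5 ← U1 → U3 → U6 — U1:fork[blocks]; U3:chain[open] ⇒ blocked
  5. U5 ← U4 ← U0 → U2 → U3 → U6 — U4:chain[blocks]; U0:fork[blocks]; U2:chain[blocks]; U3:chain[open] ⇒ blocked
  6. U5 ← U4 ← U0 → U3 → U6 — U4:chain[blocks]; U0:fork[blocks]; U3:chain[open] ⇒ blocked
Because an active path exists, U5 and U6 are not d-separated.

No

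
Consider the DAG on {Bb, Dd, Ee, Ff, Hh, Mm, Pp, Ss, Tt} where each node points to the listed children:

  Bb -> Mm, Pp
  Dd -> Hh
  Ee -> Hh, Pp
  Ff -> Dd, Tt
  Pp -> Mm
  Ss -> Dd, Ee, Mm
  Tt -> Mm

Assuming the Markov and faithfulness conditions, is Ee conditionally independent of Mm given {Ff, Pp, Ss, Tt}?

No

Enumerating the 6 paths from Ee to Mm and testing each for blocking by {Ff, Pp, Ss, Tt}:
  1. Ee → Pp → Mm — Pp:chain[blocks] ⇒ blocked
  2. Ee → Pp ← Bb → Mm — Pp:collider[open]; Bb:fork[open] ⇒ active
  3. Ee → Hh ← Dd ← Ff → Tt → Mm — Hh:collider[blocks]; Dd:chain[open]; Ff:fork[blocks]; Tt:chain[blocks] ⇒ blocked
  4. Ee → Hh ← Dd ← Ss → Mm — Hh:collider[blocks]; Dd:chain[open]; Ss:fork[blocks] ⇒ blocked
  5. Ee ← Ss → Dd ← Ff → Tt → Mm — Ss:fork[blocks]; Dd:collider[blocks]; Ff:fork[blocks]; Tt:chain[blocks] ⇒ blocked
  6. Ee ← Ss → Mm — Ss:fork[blocks] ⇒ blocked
At least one path is unblocked, so d-separation fails.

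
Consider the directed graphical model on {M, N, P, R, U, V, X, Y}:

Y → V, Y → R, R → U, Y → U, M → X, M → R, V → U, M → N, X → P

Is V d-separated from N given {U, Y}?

Enumerating the 4 paths from V to N and testing each for blocking by {U, Y}:
Path 1: V ← Y → U ← R ← M → N
  Y is a fork here and Y is conditioned on, so the path is blocked at Y.
Path 2: V ← Y → R ← M → N
  Y is a fork here and Y is conditioned on, so the path is blocked at Y.
Path 3: V → U ← Y → R ← M → N
  Y is a fork here and Y is conditioned on, so the path is blocked at Y.
Path 4: V → U ← R ← M → N
  U is a collider and U is conditioned on, which opens it; R is a chain and R is not conditioned on; M is a fork and M is not conditioned on — no node blocks this path, so it is active.
Since the path V → U ← R ← M → N is active, V and N are not d-separated given {U, Y}.

No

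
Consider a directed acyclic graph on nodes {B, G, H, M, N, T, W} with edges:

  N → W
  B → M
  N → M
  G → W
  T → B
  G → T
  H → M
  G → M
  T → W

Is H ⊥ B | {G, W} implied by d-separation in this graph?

Yes

Enumerating the 5 paths from H to B and testing each for blocking by {G, W}:
Path 1: H → M ← N → W ← T → B
  M is a collider here and neither M nor any of its descendants is conditioned on, so the collider stays closed — the path is blocked at M.
Path 2: H → M ← N → W ← G → T → B
  M is a collider here and neither M nor any of its descendants is conditioned on, so the collider stays closed — the path is blocked at M.
Path 3: H → M ← B
  M is a collider here and neither M nor any of its descendants is conditioned on, so the collider stays closed — the path is blocked at M.
Path 4: H → M ← G → T → B
  M is a collider here and neither M nor any of its descendants is conditioned on, so the collider stays closed — the path is blocked at M.
Path 5: H → M ← G → W ← T → B
  M is a collider here and neither M nor any of its descendants is conditioned on, so the collider stays closed — the path is blocked at M.
Every path is blocked, so H and B are d-separated given {G, W}.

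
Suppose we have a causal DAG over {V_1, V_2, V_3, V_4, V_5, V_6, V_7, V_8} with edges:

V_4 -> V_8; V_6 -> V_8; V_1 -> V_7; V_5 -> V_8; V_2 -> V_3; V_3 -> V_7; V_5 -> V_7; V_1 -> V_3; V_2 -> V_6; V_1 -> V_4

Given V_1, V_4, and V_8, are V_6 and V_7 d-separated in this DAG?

No

We examine all 6 paths between V_6 and V_7:
  1. V_6 → V_8 ← V_4 ← V_1 → V_3 → V_7 — V_8:collider[open]; V_4:chain[blocks]; V_1:fork[blocks]; V_3:chain[open] ⇒ blocked
  2. V_6 → V_8 ← V_4 ← V_1 → V_7 — V_8:collider[open]; V_4:chain[blocks]; V_1:fork[blocks] ⇒ blocked
  3. V_6 → V_8 ← V_5 → V_7 — V_8:collider[open]; V_5:fork[open] ⇒ active
  4. V_6 ← V_2 → V_3 ← V_1 → V_4 → V_8 ← V_5 → V_7 — V_2:fork[open]; V_3:collider[blocks]; V_1:fork[blocks]; V_4:chain[blocks]; V_8:collider[open]; V_5:fork[open] ⇒ blocked
  5. V_6 ← V_2 → V_3 ← V_1 → V_7 — V_2:fork[open]; V_3:collider[blocks]; V_1:fork[blocks] ⇒ blocked
  6. V_6 ← V_2 → V_3 → V_7 — V_2:fork[open]; V_3:chain[open] ⇒ active
Because an active path exists, V_6 and V_7 are not d-separated.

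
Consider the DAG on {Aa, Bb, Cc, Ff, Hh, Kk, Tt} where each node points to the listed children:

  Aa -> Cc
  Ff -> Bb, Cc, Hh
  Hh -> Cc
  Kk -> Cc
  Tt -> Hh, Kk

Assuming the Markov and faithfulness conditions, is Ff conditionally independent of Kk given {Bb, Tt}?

Yes — Ff and Kk are d-separated given {Bb, Tt}.

4 paths connect Ff and Kk; each must be blocked for d-separation to hold:
  1. Ff → Hh ← Tt → Kk — Hh:collider[blocks]; Tt:fork[blocks] ⇒ blocked
  2. Ff → Hh → Cc ← Kk — Hh:chain[open]; Cc:collider[blocks] ⇒ blocked
  3. Ff → Cc ← Hh ← Tt → Kk — Cc:collider[blocks]; Hh:chain[open]; Tt:fork[blocks] ⇒ blocked
  4. Ff → Cc ← Kk — Cc:collider[blocks] ⇒ blocked
Every path is blocked, so Ff and Kk are d-separated given {Bb, Tt}.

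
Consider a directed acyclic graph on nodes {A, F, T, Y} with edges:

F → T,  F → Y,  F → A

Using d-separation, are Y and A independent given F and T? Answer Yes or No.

Only one path connects Y and A:
Path 1: Y ← F → A
  F is a fork here and F is conditioned on, so the path is blocked at F.
Since every path is blocked, d-separation holds.

Yes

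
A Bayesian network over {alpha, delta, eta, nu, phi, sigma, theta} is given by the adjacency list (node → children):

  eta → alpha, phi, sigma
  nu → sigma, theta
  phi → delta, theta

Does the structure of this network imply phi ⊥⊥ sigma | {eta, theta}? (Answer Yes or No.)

Enumerating the 2 paths from phi to sigma and testing each for blocking by {eta, theta}:
Path 1: phi → theta ← nu → sigma
  theta is a collider and theta is conditioned on, which opens it; nu is a fork and nu is not conditioned on — no node blocks this path, so it is active.
Path 2: phi ← eta → sigma
  eta is a fork here and eta is conditioned on, so the path is blocked at eta.
Since the path phi → theta ← nu → sigma is active, phi and sigma are not d-separated given {eta, theta}.

No — phi and sigma are not d-separated given {eta, theta}.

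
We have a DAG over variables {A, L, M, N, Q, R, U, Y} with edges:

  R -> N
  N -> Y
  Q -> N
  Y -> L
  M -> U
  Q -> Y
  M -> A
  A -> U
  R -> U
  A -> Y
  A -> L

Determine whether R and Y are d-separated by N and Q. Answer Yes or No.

Yes

We examine all 6 paths between R and Y:
  1. R → U ← M → A → L ← Y — U:collider[blocks]; M:fork[open]; A:chain[open]; L:collider[blocks] ⇒ blocked
  2. R → U ← M → A → Y — U:collider[blocks]; M:fork[open]; A:chain[open] ⇒ blocked
  3. R → U ← A → L ← Y — U:collider[blocks]; A:fork[open]; L:collider[blocks] ⇒ blocked
  4. R → U ← A → Y — U:collider[blocks]; A:fork[open] ⇒ blocked
  5. R → N ← Q → Y — N:collider[open]; Q:fork[blocks] ⇒ blocked
  6. R → N → Y — N:chain[blocks] ⇒ blocked
Every path is blocked, so R and Y are d-separated given {N, Q}.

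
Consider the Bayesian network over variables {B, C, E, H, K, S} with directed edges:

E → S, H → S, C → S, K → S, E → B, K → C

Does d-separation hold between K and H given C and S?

2 paths connect K and H; each must be blocked for d-separation to hold:
  1. K → C → S ← H — C:chain[blocks]; S:collider[open] ⇒ blocked
  2. K → S ← H — S:collider[open] ⇒ active
At least one path is unblocked, so d-separation fails.

No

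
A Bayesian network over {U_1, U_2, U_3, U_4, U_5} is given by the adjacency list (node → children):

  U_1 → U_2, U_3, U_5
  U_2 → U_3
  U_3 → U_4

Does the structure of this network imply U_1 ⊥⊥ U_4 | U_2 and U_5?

There are 2 undirected paths between U_1 and U_4; checking each against the conditioning set {U_2, U_5}:
  1. U_1 → U_2 → U_3 → U_4 — U_2:chain[blocks]; U_3:chain[open] ⇒ blocked
  2. U_1 → U_3 → U_4 — U_3:chain[open] ⇒ active
At least one path is unblocked, so d-separation fails.

No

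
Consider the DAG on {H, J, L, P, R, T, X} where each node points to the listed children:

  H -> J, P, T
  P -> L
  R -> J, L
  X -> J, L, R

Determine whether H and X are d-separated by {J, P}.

No

Enumerating the 6 paths from H to X and testing each for blocking by {J, P}:
Path 1: H → J ← X
  J is a collider and J is conditioned on, which opens it — no node blocks this path, so it is active.
Path 2: H → J ← R ← X
  J is a collider and J is conditioned on, which opens it; R is a chain and R is not conditioned on — no node blocks this path, so it is active.
Path 3: H → J ← R → L ← X
  L is a collider here and neither L nor any of its descendants is conditioned on, so the collider stays closed — the path is blocked at L.
Path 4: H → P → L ← X
  P is a chain here and P is conditioned on, so the path is blocked at P.
Path 5: H → P → L ← R ← X
  P is a chain here and P is conditioned on, so the path is blocked at P.
Path 6: H → P → L ← R → J ← X
  P is a chain here and P is conditioned on, so the path is blocked at P.
Since the path H → J ← X is active, H and X are not d-separated given {J, P}.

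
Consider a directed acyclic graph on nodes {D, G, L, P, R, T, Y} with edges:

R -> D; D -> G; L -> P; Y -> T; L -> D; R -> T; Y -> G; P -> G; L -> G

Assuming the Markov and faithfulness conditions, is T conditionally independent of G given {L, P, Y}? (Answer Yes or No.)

There are 4 undirected paths between T and G; checking each against the conditioning set {L, P, Y}:
Path 1: T ← Y → G
  Y is a fork here and Y is conditioned on, so the path is blocked at Y.
Path 2: T ← R → D → G
  R is a fork and R is not conditioned on; D is a chain and D is not conditioned on — no node blocks this path, so it is active.
Path 3: T ← R → D ← L → G
  D is a collider here and neither D nor any of its descendants is conditioned on, so the collider stays closed — the path is blocked at D.
Path 4: T ← R → D ← L → P → G
  D is a collider here and neither D nor any of its descendants is conditioned on, so the collider stays closed — the path is blocked at D.
Since the path T ← R → D → G is active, T and G are not d-separated given {L, P, Y}.

No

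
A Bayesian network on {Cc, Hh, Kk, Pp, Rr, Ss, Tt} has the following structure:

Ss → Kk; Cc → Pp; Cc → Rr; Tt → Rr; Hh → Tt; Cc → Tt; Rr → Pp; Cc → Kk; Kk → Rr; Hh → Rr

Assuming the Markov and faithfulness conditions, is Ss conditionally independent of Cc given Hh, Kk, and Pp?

Enumerating the 5 paths from Ss to Cc and testing each for blocking by {Hh, Kk, Pp}:
Path 1: Ss → Kk → Rr ← Tt ← Cc
  Kk is a chain here and Kk is conditioned on, so the path is blocked at Kk.
Path 2: Ss → Kk → Rr ← Hh → Tt ← Cc
  Kk is a chain here and Kk is conditioned on, so the path is blocked at Kk.
Path 3: Ss → Kk → Rr → Pp ← Cc
  Kk is a chain here and Kk is conditioned on, so the path is blocked at Kk.
Path 4: Ss → Kk → Rr ← Cc
  Kk is a chain here and Kk is conditioned on, so the path is blocked at Kk.
Path 5: Ss → Kk ← Cc
  Kk is a collider and Kk is conditioned on, which opens it — no node blocks this path, so it is active.
Because an active path exists, Ss and Cc are not d-separated.

No — Ss and Cc are not d-separated given {Hh, Kk, Pp}.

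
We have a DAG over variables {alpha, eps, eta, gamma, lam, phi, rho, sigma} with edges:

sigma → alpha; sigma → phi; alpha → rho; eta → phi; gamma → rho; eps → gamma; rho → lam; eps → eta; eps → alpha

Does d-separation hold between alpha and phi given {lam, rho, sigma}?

Enumerating the 3 paths from alpha to phi and testing each for blocking by {lam, rho, sigma}:
Path 1: alpha ← sigma → phi
  sigma is a fork here and sigma is conditioned on, so the path is blocked at sigma.
Path 2: alpha ← eps → eta → phi
  eps is a fork and eps is not conditioned on; eta is a chain and eta is not conditioned on — no node blocks this path, so it is active.
Path 3: alpha → rho ← gamma ← eps → eta → phi
  rho is a collider and rho is conditioned on, which opens it; gamma is a chain and gamma is not conditioned on; eps is a fork and eps is not conditioned on; eta is a chain and eta is not conditioned on — no node blocks this path, so it is active.
At least one path is unblocked, so d-separation fails.

No — alpha and phi are not d-separated given {lam, rho, sigma}.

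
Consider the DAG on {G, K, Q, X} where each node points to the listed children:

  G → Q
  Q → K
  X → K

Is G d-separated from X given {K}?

No — G and X are not d-separated given {K}.

There is one path between G and X:
Path 1: G → Q → K ← X
  Q is a chain and Q is not conditioned on; K is a collider and K is conditioned on, which opens it — no node blocks this path, so it is active.
Because an active path exists, G and X are not d-separated.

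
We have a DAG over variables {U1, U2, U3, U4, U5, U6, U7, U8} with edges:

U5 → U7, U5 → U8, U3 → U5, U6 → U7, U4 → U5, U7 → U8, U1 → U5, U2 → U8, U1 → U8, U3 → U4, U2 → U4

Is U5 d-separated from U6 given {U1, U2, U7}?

There are 5 undirected paths between U5 and U6; checking each against the conditioning set {U1, U2, U7}:
Path 1: U5 ← U1 → U8 ← U7 ← U6
  U1 is a fork here and U1 is conditioned on, so the path is blocked at U1.
Path 2: U5 ← U3 → U4 ← U2 → U8 ← U7 ← U6
  U2 is a fork here and U2 is conditioned on, so the path is blocked at U2.
Path 3: U5 → U8 ← U7 ← U6
  U8 is a collider here and neither U8 nor any of its descendants is conditioned on, so the collider stays closed — the path is blocked at U8.
Path 4: U5 → U7 ← U6
  U7 is a collider and U7 is conditioned on, which opens it — no node blocks this path, so it is active.
Path 5: U5 ← U4 ← U2 → U8 ← U7 ← U6
  U2 is a fork here and U2 is conditioned on, so the path is blocked at U2.
At least one path is unblocked, so d-separation fails.

No — U5 and U6 are not d-separated given {U1, U2, U7}.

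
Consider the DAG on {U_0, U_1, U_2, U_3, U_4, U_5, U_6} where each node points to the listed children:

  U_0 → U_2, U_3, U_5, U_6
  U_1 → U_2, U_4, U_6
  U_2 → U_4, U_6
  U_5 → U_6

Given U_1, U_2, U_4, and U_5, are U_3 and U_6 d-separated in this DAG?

No

There are 5 undirected paths between U_3 and U_6; checking each against the conditioning set {U_1, U_2, U_4, U_5}:
Path 1: U_3 ← U_0 → U_5 → U_6
  U_5 is a chain here and U_5 is conditioned on, so the path is blocked at U_5.
Path 2: U_3 ← U_0 → U_6
  U_0 is a fork and U_0 is not conditioned on — no node blocks this path, so it is active.
Path 3: U_3 ← U_0 → U_2 → U_4 ← U_1 → U_6
  U_2 is a chain here and U_2 is conditioned on, so the path is blocked at U_2.
Path 4: U_3 ← U_0 → U_2 ← U_1 → U_6
  U_1 is a fork here and U_1 is conditioned on, so the path is blocked at U_1.
Path 5: U_3 ← U_0 → U_2 → U_6
  U_2 is a chain here and U_2 is conditioned on, so the path is blocked at U_2.
Because an active path exists, U_3 and U_6 are not d-separated.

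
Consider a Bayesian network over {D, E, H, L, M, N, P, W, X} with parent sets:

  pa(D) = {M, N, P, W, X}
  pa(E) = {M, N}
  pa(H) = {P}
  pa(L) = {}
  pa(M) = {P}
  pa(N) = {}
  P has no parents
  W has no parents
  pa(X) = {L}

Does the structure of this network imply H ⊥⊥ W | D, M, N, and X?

Enumerating the 3 paths from H to W and testing each for blocking by {D, M, N, X}:
Path 1: H ← P → D ← W
  P is a fork and P is not conditioned on; D is a collider and D is conditioned on, which opens it — no node blocks this path, so it is active.
Path 2: H ← P → M → E ← N → D ← W
  M is a chain here and M is conditioned on, so the path is blocked at M.
Path 3: H ← P → M → D ← W
  M is a chain here and M is conditioned on, so the path is blocked at M.
Because an active path exists, H and W are not d-separated.

No — H and W are not d-separated given {D, M, N, X}.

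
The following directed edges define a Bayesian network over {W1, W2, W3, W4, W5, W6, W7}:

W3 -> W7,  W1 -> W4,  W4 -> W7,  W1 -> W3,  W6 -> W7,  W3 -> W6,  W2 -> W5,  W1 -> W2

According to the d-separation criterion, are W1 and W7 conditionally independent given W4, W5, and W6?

3 paths connect W1 and W7; each must be blocked for d-separation to hold:
Path 1: W1 → W3 → W7
  W3 is a chain and W3 is not conditioned on — no node blocks this path, so it is active.
Path 2: W1 → W3 → W6 → W7
  W6 is a chain here and W6 is conditioned on, so the path is blocked at W6.
Path 3: W1 → W4 → W7
  W4 is a chain here and W4 is conditioned on, so the path is blocked at W4.
Since the path W1 → W3 → W7 is active, W1 and W7 are not d-separated given {W4, W5, W6}.

No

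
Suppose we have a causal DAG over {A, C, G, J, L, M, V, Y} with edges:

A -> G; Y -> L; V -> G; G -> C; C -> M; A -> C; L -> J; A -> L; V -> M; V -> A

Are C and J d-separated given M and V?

No

We examine all 5 paths between C and J:
  1. C ← G ← A → L → J — G:chain[open]; A:fork[open]; L:chain[open] ⇒ active
  2. C ← G ← V → A → L → J — G:chain[open]; V:fork[blocks]; A:chain[open]; L:chain[open] ⇒ blocked
  3. C ← A → L → J — A:fork[open]; L:chain[open] ⇒ active
  4. C → M ← V → G ← A → L → J — M:collider[open]; V:fork[blocks]; G:collider[open]; A:fork[open]; L:chain[open] ⇒ blocked
  5. C → M ← V → A → L → J — M:collider[open]; V:fork[blocks]; A:chain[open]; L:chain[open] ⇒ blocked
Since the path C ← G ← A → L → J is active, C and J are not d-separated given {M, V}.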